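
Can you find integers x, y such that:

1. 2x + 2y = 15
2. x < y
No

Even the single constraint (2x + 2y = 15) is infeasible over the integers.

  - 2x + 2y = 15: every term on the left is divisible by 2, so the LHS ≡ 0 (mod 2), but the RHS 15 is not — no integer solution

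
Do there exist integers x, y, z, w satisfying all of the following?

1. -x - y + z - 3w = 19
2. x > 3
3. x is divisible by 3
Yes

Take x = 6, y = 0, z = 25, w = 0. Substituting into each constraint:
  (1) (-6) + 0 + 25 - 3(0) = 19 ✓
  (2) 6 > 3 ✓
  (3) 6 = 3 × 2, remainder 0 ✓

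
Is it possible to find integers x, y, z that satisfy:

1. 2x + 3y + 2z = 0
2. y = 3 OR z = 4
Yes

Take x = 2, y = -4, z = 4. Substituting into each constraint:
  (1) 2(2) + 3(-4) + 2(4) = 0 ✓
  (2) z = 4, target 4 ✓ (second branch holds)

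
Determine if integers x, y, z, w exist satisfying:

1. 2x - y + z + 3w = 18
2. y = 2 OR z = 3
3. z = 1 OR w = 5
Yes

Take x = 3, y = 2, z = -1, w = 5. Substituting into each constraint:
  (1) 2(3) + (-2) + (-1) + 3(5) = 18 ✓
  (2) y = 2, target 2 ✓ (first branch holds)
  (3) w = 5, target 5 ✓ (second branch holds)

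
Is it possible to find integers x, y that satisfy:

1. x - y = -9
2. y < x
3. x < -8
No

A contradictory subset is {x - y = -9, y < x}. No integer assignment can satisfy these jointly:

  - x - y = -9: is a linear equation tying the variables together
  - y < x: bounds one variable relative to another variable

From the equation, x − y = -9, i.e. x − y = -9; but x > y requires x − y ≥ 1. Contradiction.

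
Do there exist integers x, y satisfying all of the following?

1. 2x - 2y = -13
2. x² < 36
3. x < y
No

Even the single constraint (2x - 2y = -13) is infeasible over the integers.

  - 2x - 2y = -13: every term on the left is divisible by 2, so the LHS ≡ 0 (mod 2), but the RHS -13 is not — no integer solution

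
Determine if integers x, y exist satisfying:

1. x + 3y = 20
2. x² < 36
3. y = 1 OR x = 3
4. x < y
No

A contradictory subset is {x + 3y = 20, y = 1 OR x = 3, x < y}. No integer assignment can satisfy these jointly:

  - x + 3y = 20: is a linear equation tying the variables together
  - y = 1 OR x = 3: forces a choice: either y = 1 or x = 3
  - x < y: bounds one variable relative to another variable

Split on the disjunction (y = 1 OR x = 3):
  • If y = 1: the equation forces x = 17, giving (y, x) = (1, 17), which violates y > x.
  • If x = 3: with x = 3, every remaining term of the linear equation is divisible by 3, so the left side is ≡ 0 (mod 3); but the right side 17 ≡ 2 (mod 3). No integers can satisfy it.
Both branches are infeasible, so the system has no integer solution.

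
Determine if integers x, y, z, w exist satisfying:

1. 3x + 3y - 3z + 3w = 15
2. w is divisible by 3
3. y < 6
Yes

Take x = 5, y = 0, z = 0, w = 0. Substituting into each constraint:
  (1) 3(5) + 3(0) - 3(0) + 3(0) = 15 ✓
  (2) 0 = 3 × 0, remainder 0 ✓
  (3) 0 < 6 ✓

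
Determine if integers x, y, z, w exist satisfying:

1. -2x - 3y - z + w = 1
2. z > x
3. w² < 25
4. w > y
Yes

Take x = 0, y = -1, z = 2, w = 0. Substituting into each constraint:
  (1) -2(0) - 3(-1) + (-2) + 0 = 1 ✓
  (2) 2 > 0 ✓
  (3) w² = (0)² = 0, and 0 < 25 ✓
  (4) 0 > -1 ✓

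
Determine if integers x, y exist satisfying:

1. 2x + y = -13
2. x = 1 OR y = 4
Yes

Take x = 1, y = -15. Substituting into each constraint:
  (1) 2(1) + (-15) = -13 ✓
  (2) x = 1, target 1 ✓ (first branch holds)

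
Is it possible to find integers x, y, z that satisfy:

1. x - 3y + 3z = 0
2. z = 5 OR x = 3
Yes

Take x = 3, y = 7, z = 6. Substituting into each constraint:
  (1) 3 - 3(7) + 3(6) = 0 ✓
  (2) x = 3, target 3 ✓ (second branch holds)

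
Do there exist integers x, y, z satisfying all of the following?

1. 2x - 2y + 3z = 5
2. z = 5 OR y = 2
Yes

Take x = -4, y = 1, z = 5. Substituting into each constraint:
  (1) 2(-4) - 2(1) + 3(5) = 5 ✓
  (2) z = 5, target 5 ✓ (first branch holds)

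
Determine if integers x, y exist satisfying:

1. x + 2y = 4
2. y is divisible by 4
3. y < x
Yes

Take x = 4, y = 0. Substituting into each constraint:
  (1) 4 + 2(0) = 4 ✓
  (2) 0 = 4 × 0, remainder 0 ✓
  (3) 0 < 4 ✓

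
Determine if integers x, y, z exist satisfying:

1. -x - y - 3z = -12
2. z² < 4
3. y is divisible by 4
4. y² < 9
Yes

Take x = 12, y = 0, z = 0. Substituting into each constraint:
  (1) (-12) + 0 - 3(0) = -12 ✓
  (2) z² = (0)² = 0, and 0 < 4 ✓
  (3) 0 = 4 × 0, remainder 0 ✓
  (4) y² = (0)² = 0, and 0 < 9 ✓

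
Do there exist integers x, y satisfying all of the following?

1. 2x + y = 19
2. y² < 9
Yes

Take x = 10, y = -1. Substituting into each constraint:
  (1) 2(10) + (-1) = 19 ✓
  (2) y² = (-1)² = 1, and 1 < 9 ✓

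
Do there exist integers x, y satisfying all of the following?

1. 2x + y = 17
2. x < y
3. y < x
No

A contradictory subset is {x < y, y < x}. No integer assignment can satisfy these jointly:

  - x < y: bounds one variable relative to another variable
  - y < x: bounds one variable relative to another variable

Direct contradiction: y > x and x > y cannot both hold.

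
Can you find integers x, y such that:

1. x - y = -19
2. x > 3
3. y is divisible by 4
Yes

Take x = 5, y = 24. Substituting into each constraint:
  (1) 5 + (-24) = -19 ✓
  (2) 5 > 3 ✓
  (3) 24 = 4 × 6, remainder 0 ✓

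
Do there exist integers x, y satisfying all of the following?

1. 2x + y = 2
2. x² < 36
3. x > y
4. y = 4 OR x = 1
Yes

Take x = 1, y = 0. Substituting into each constraint:
  (1) 2(1) + 0 = 2 ✓
  (2) x² = (1)² = 1, and 1 < 36 ✓
  (3) 1 > 0 ✓
  (4) x = 1, target 1 ✓ (second branch holds)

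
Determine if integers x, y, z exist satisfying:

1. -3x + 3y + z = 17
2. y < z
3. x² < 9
Yes

Take x = 0, y = 4, z = 5. Substituting into each constraint:
  (1) -3(0) + 3(4) + 5 = 17 ✓
  (2) 4 < 5 ✓
  (3) x² = (0)² = 0, and 0 < 9 ✓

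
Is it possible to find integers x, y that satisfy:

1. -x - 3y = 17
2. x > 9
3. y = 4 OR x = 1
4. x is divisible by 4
No

A contradictory subset is {-x - 3y = 17, x > 9, y = 4 OR x = 1}. No integer assignment can satisfy these jointly:

  - -x - 3y = 17: is a linear equation tying the variables together
  - x > 9: bounds one variable relative to a constant
  - y = 4 OR x = 1: forces a choice: either y = 4 or x = 1

Split on the disjunction (y = 4 OR x = 1):
  • If y = 4: the equation forces x = -29, which contradicts the bound x ≥ 10.
  • If x = 1: this contradicts the bound x ≥ 10.
Both branches are infeasible, so the system has no integer solution.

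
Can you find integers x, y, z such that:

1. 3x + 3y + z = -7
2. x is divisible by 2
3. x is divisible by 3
Yes

Take x = 0, y = -3, z = 2. Substituting into each constraint:
  (1) 3(0) + 3(-3) + 2 = -7 ✓
  (2) 0 = 2 × 0, remainder 0 ✓
  (3) 0 = 3 × 0, remainder 0 ✓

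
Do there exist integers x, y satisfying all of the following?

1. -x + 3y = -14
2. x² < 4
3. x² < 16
Yes

Take x = -1, y = -5. Substituting into each constraint:
  (1) 1 + 3(-5) = -14 ✓
  (2) x² = (-1)² = 1, and 1 < 4 ✓
  (3) x² = (-1)² = 1, and 1 < 16 ✓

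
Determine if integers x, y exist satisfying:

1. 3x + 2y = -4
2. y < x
Yes

Take x = 0, y = -2. Substituting into each constraint:
  (1) 3(0) + 2(-2) = -4 ✓
  (2) -2 < 0 ✓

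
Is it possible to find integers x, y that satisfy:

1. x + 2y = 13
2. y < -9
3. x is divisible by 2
No

A contradictory subset is {x + 2y = 13, x is divisible by 2}. No integer assignment can satisfy these jointly:

  - x + 2y = 13: is a linear equation tying the variables together
  - x is divisible by 2: restricts x to multiples of 2

Modular obstruction: writing x = 2x', every remaining term of the linear equation is divisible by 2, so the left side is ≡ 0 (mod 2); but the right side 13 ≡ 1 (mod 2). No integers can satisfy it.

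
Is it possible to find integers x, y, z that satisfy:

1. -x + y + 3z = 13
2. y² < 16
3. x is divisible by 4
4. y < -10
No

A contradictory subset is {y² < 16, y < -10}. No integer assignment can satisfy these jointly:

  - y² < 16: restricts y to |y| ≤ 3
  - y < -10: bounds one variable relative to a constant

Direct contradiction: the bounds on y require y ≥ -3 and y ≤ -11 simultaneously, which is empty.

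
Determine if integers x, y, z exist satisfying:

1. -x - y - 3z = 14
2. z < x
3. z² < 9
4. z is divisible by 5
Yes

Take x = 1, y = -15, z = 0. Substituting into each constraint:
  (1) (-1) + 15 - 3(0) = 14 ✓
  (2) 0 < 1 ✓
  (3) z² = (0)² = 0, and 0 < 9 ✓
  (4) 0 = 5 × 0, remainder 0 ✓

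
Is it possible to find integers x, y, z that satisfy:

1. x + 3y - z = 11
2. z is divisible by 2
Yes

Take x = 2, y = 3, z = 0. Substituting into each constraint:
  (1) 2 + 3(3) + 0 = 11 ✓
  (2) 0 = 2 × 0, remainder 0 ✓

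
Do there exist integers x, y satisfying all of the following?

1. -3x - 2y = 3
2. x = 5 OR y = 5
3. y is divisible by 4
No

The full constraint system is jointly infeasible over the integers. Each constraint and what it forces:

  - -3x - 2y = 3: is a linear equation tying the variables together
  - x = 5 OR y = 5: forces a choice: either x = 5 or y = 5
  - y is divisible by 4: restricts y to multiples of 4

Split on the disjunction (x = 5 OR y = 5):
  • If x = 5: with x = 5, writing y = 4y', every remaining term of the linear equation is divisible by 8, so the left side is ≡ 0 (mod 8); but the right side 18 ≡ 2 (mod 8). No integers can satisfy it.
  • If y = 5: this contradicts the divisibility constraint — 5 is not a multiple of 4.
Both branches are infeasible, so the system has no integer solution.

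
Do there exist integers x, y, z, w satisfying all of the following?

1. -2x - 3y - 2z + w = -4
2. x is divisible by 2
Yes

Take x = 0, y = 0, z = 0, w = -4. Substituting into each constraint:
  (1) -2(0) - 3(0) - 2(0) + (-4) = -4 ✓
  (2) 0 = 2 × 0, remainder 0 ✓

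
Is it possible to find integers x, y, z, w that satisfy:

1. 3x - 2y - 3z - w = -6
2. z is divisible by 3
Yes

Take x = -2, y = 0, z = 0, w = 0. Substituting into each constraint:
  (1) 3(-2) - 2(0) - 3(0) + 0 = -6 ✓
  (2) 0 = 3 × 0, remainder 0 ✓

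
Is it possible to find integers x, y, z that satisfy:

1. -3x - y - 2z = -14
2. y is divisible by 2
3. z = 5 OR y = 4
Yes

Take x = 0, y = 4, z = 5. Substituting into each constraint:
  (1) -3(0) + (-4) - 2(5) = -14 ✓
  (2) 4 = 2 × 2, remainder 0 ✓
  (3) z = 5, target 5 ✓ (first branch holds)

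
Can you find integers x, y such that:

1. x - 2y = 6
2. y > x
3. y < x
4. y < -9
No

A contradictory subset is {y > x, y < x}. No integer assignment can satisfy these jointly:

  - y > x: bounds one variable relative to another variable
  - y < x: bounds one variable relative to another variable

Direct contradiction: y > x and x > y cannot both hold.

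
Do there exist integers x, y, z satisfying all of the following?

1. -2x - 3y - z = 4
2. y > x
Yes

Take x = -1, y = 0, z = -2. Substituting into each constraint:
  (1) -2(-1) - 3(0) + 2 = 4 ✓
  (2) 0 > -1 ✓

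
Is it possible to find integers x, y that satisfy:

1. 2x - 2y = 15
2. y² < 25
No

Even the single constraint (2x - 2y = 15) is infeasible over the integers.

  - 2x - 2y = 15: every term on the left is divisible by 2, so the LHS ≡ 0 (mod 2), but the RHS 15 is not — no integer solution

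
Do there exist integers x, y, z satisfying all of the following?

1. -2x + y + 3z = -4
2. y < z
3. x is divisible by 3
Yes

Take x = -3, y = -4, z = -2. Substituting into each constraint:
  (1) -2(-3) + (-4) + 3(-2) = -4 ✓
  (2) -4 < -2 ✓
  (3) -3 = 3 × -1, remainder 0 ✓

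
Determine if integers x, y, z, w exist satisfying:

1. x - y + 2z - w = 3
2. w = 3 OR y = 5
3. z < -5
Yes

Take x = 18, y = 0, z = -6, w = 3. Substituting into each constraint:
  (1) 18 + 0 + 2(-6) + (-3) = 3 ✓
  (2) w = 3, target 3 ✓ (first branch holds)
  (3) -6 < -5 ✓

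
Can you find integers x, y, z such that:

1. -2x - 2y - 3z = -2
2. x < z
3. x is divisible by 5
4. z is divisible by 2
Yes

Take x = -5, y = 12, z = -4. Substituting into each constraint:
  (1) -2(-5) - 2(12) - 3(-4) = -2 ✓
  (2) -5 < -4 ✓
  (3) -5 = 5 × -1, remainder 0 ✓
  (4) -4 = 2 × -2, remainder 0 ✓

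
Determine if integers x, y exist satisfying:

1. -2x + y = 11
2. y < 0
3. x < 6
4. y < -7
Yes

Take x = -10, y = -9. Substituting into each constraint:
  (1) -2(-10) + (-9) = 11 ✓
  (2) -9 < 0 ✓
  (3) -10 < 6 ✓
  (4) -9 < -7 ✓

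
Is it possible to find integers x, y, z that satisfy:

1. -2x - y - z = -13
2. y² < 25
Yes

Take x = 6, y = 1, z = 0. Substituting into each constraint:
  (1) -2(6) + (-1) + 0 = -13 ✓
  (2) y² = (1)² = 1, and 1 < 25 ✓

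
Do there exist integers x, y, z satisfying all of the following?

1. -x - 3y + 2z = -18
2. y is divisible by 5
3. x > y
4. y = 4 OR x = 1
Yes

Take x = 1, y = -5, z = -16. Substituting into each constraint:
  (1) (-1) - 3(-5) + 2(-16) = -18 ✓
  (2) -5 = 5 × -1, remainder 0 ✓
  (3) 1 > -5 ✓
  (4) x = 1, target 1 ✓ (second branch holds)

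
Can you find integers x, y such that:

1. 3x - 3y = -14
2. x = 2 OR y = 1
No

Even the single constraint (3x - 3y = -14) is infeasible over the integers.

  - 3x - 3y = -14: every term on the left is divisible by 3, so the LHS ≡ 0 (mod 3), but the RHS -14 is not — no integer solution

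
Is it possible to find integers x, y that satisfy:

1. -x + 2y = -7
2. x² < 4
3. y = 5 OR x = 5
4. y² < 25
No

A contradictory subset is {x² < 4, y = 5 OR x = 5, y² < 25}. No integer assignment can satisfy these jointly:

  - x² < 4: restricts x to |x| ≤ 1
  - y = 5 OR x = 5: forces a choice: either y = 5 or x = 5
  - y² < 25: restricts y to |y| ≤ 4

Split on the disjunction (y = 5 OR x = 5):
  • If y = 5: this contradicts y² < 25, which requires |y| ≤ 4.
  • If x = 5: this contradicts x² < 4, which requires |x| ≤ 1.
Both branches are infeasible, so the system has no integer solution.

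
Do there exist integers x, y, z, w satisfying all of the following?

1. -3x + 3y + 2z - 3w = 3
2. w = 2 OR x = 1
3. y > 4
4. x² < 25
Yes

Take x = 0, y = 5, z = -3, w = 2. Substituting into each constraint:
  (1) -3(0) + 3(5) + 2(-3) - 3(2) = 3 ✓
  (2) w = 2, target 2 ✓ (first branch holds)
  (3) 5 > 4 ✓
  (4) x² = (0)² = 0, and 0 < 25 ✓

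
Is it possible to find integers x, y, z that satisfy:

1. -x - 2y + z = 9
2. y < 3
Yes

Take x = 1, y = -5, z = 0. Substituting into each constraint:
  (1) (-1) - 2(-5) + 0 = 9 ✓
  (2) -5 < 3 ✓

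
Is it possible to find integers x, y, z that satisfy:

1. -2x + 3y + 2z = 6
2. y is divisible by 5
Yes

Take x = 0, y = 0, z = 3. Substituting into each constraint:
  (1) -2(0) + 3(0) + 2(3) = 6 ✓
  (2) 0 = 5 × 0, remainder 0 ✓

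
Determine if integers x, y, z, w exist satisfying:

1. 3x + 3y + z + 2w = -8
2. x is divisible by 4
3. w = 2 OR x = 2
Yes

Take x = 0, y = 0, z = -12, w = 2. Substituting into each constraint:
  (1) 3(0) + 3(0) + (-12) + 2(2) = -8 ✓
  (2) 0 = 4 × 0, remainder 0 ✓
  (3) w = 2, target 2 ✓ (first branch holds)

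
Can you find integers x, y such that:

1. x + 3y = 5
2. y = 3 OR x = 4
Yes

Take x = -4, y = 3. Substituting into each constraint:
  (1) (-4) + 3(3) = 5 ✓
  (2) y = 3, target 3 ✓ (first branch holds)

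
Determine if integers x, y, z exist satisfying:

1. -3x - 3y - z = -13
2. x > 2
Yes

Take x = 4, y = 0, z = 1. Substituting into each constraint:
  (1) -3(4) - 3(0) + (-1) = -13 ✓
  (2) 4 > 2 ✓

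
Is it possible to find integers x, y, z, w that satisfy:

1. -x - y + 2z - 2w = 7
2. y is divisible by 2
Yes

Take x = 1, y = 0, z = 4, w = 0. Substituting into each constraint:
  (1) (-1) + 0 + 2(4) - 2(0) = 7 ✓
  (2) 0 = 2 × 0, remainder 0 ✓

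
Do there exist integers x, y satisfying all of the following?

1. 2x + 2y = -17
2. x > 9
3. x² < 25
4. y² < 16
No

Even the single constraint (2x + 2y = -17) is infeasible over the integers.

  - 2x + 2y = -17: every term on the left is divisible by 2, so the LHS ≡ 0 (mod 2), but the RHS -17 is not — no integer solution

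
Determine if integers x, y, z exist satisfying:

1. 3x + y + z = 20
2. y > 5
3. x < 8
Yes

Take x = 4, y = 6, z = 2. Substituting into each constraint:
  (1) 3(4) + 6 + 2 = 20 ✓
  (2) 6 > 5 ✓
  (3) 4 < 8 ✓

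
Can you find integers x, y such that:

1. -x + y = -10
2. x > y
Yes

Take x = 10, y = 0. Substituting into each constraint:
  (1) (-10) + 0 = -10 ✓
  (2) 10 > 0 ✓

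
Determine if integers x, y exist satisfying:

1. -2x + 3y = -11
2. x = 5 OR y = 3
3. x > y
Yes

Take x = 10, y = 3. Substituting into each constraint:
  (1) -2(10) + 3(3) = -11 ✓
  (2) y = 3, target 3 ✓ (second branch holds)
  (3) 10 > 3 ✓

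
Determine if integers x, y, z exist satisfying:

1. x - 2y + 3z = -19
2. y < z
Yes

Take x = -21, y = -1, z = 0. Substituting into each constraint:
  (1) (-21) - 2(-1) + 3(0) = -19 ✓
  (2) -1 < 0 ✓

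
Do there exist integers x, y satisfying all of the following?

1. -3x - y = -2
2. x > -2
Yes

Take x = 0, y = 2. Substituting into each constraint:
  (1) -3(0) + (-2) = -2 ✓
  (2) 0 > -2 ✓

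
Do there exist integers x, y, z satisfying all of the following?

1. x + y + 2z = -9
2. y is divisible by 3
Yes

Take x = 1, y = 0, z = -5. Substituting into each constraint:
  (1) 1 + 0 + 2(-5) = -9 ✓
  (2) 0 = 3 × 0, remainder 0 ✓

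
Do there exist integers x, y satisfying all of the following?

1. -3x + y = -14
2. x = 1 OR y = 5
Yes

Take x = 1, y = -11. Substituting into each constraint:
  (1) -3(1) + (-11) = -14 ✓
  (2) x = 1, target 1 ✓ (first branch holds)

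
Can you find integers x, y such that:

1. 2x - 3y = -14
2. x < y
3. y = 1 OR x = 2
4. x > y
No

A contradictory subset is {x < y, x > y}. No integer assignment can satisfy these jointly:

  - x < y: bounds one variable relative to another variable
  - x > y: bounds one variable relative to another variable

Direct contradiction: y > x and x > y cannot both hold.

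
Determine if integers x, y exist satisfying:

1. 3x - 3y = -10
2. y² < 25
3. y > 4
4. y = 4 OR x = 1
No

Even the single constraint (3x - 3y = -10) is infeasible over the integers.

  - 3x - 3y = -10: every term on the left is divisible by 3, so the LHS ≡ 0 (mod 3), but the RHS -10 is not — no integer solution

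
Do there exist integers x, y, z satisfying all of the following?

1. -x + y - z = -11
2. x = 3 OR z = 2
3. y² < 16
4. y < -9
No

A contradictory subset is {y² < 16, y < -9}. No integer assignment can satisfy these jointly:

  - y² < 16: restricts y to |y| ≤ 3
  - y < -9: bounds one variable relative to a constant

Direct contradiction: the bounds on y require y ≥ -3 and y ≤ -10 simultaneously, which is empty.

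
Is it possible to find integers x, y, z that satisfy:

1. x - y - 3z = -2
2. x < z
Yes

Take x = -1, y = 1, z = 0. Substituting into each constraint:
  (1) (-1) + (-1) - 3(0) = -2 ✓
  (2) -1 < 0 ✓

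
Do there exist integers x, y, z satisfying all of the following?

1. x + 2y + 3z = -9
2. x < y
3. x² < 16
Yes

Take x = -3, y = 0, z = -2. Substituting into each constraint:
  (1) (-3) + 2(0) + 3(-2) = -9 ✓
  (2) -3 < 0 ✓
  (3) x² = (-3)² = 9, and 9 < 16 ✓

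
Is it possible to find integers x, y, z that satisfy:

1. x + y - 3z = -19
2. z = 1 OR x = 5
Yes

Take x = 5, y = 0, z = 8. Substituting into each constraint:
  (1) 5 + 0 - 3(8) = -19 ✓
  (2) x = 5, target 5 ✓ (second branch holds)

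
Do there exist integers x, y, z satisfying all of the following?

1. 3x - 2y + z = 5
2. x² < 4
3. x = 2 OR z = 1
Yes

Take x = 0, y = -2, z = 1. Substituting into each constraint:
  (1) 3(0) - 2(-2) + 1 = 5 ✓
  (2) x² = (0)² = 0, and 0 < 4 ✓
  (3) z = 1, target 1 ✓ (second branch holds)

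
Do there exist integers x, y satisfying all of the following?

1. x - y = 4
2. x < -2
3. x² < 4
No

A contradictory subset is {x < -2, x² < 4}. No integer assignment can satisfy these jointly:

  - x < -2: bounds one variable relative to a constant
  - x² < 4: restricts x to |x| ≤ 1

Direct contradiction: the bounds on x require x ≥ -1 and x ≤ -3 simultaneously, which is empty.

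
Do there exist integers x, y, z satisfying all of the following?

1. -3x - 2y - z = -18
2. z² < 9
Yes

Take x = 6, y = 0, z = 0. Substituting into each constraint:
  (1) -3(6) - 2(0) + 0 = -18 ✓
  (2) z² = (0)² = 0, and 0 < 9 ✓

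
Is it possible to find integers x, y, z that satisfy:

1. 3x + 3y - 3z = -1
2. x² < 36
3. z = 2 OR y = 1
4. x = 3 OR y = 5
No

Even the single constraint (3x + 3y - 3z = -1) is infeasible over the integers.

  - 3x + 3y - 3z = -1: every term on the left is divisible by 3, so the LHS ≡ 0 (mod 3), but the RHS -1 is not — no integer solution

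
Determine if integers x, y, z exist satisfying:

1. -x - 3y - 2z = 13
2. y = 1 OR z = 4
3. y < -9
Yes

Take x = 9, y = -10, z = 4. Substituting into each constraint:
  (1) (-9) - 3(-10) - 2(4) = 13 ✓
  (2) z = 4, target 4 ✓ (second branch holds)
  (3) -10 < -9 ✓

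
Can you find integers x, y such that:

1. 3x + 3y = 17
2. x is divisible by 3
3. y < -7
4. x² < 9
No

Even the single constraint (3x + 3y = 17) is infeasible over the integers.

  - 3x + 3y = 17: every term on the left is divisible by 3, so the LHS ≡ 0 (mod 3), but the RHS 17 is not — no integer solution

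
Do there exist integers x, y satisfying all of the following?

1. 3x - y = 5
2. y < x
Yes

Take x = 2, y = 1. Substituting into each constraint:
  (1) 3(2) + (-1) = 5 ✓
  (2) 1 < 2 ✓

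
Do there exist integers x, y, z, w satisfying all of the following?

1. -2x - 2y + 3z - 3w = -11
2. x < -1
Yes

Take x = -2, y = 0, z = 0, w = 5. Substituting into each constraint:
  (1) -2(-2) - 2(0) + 3(0) - 3(5) = -11 ✓
  (2) -2 < -1 ✓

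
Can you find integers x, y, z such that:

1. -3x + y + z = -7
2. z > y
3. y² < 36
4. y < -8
No

A contradictory subset is {y² < 36, y < -8}. No integer assignment can satisfy these jointly:

  - y² < 36: restricts y to |y| ≤ 5
  - y < -8: bounds one variable relative to a constant

Direct contradiction: the bounds on y require y ≥ -5 and y ≤ -9 simultaneously, which is empty.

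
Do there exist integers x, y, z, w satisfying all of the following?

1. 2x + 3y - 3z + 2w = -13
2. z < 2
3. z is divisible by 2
Yes

Take x = -8, y = 1, z = 0, w = 0. Substituting into each constraint:
  (1) 2(-8) + 3(1) - 3(0) + 2(0) = -13 ✓
  (2) 0 < 2 ✓
  (3) 0 = 2 × 0, remainder 0 ✓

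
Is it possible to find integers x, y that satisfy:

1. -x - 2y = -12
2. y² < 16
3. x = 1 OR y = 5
No

The full constraint system is jointly infeasible over the integers. Each constraint and what it forces:

  - -x - 2y = -12: is a linear equation tying the variables together
  - y² < 16: restricts y to |y| ≤ 3
  - x = 1 OR y = 5: forces a choice: either x = 1 or y = 5

Split on the disjunction (x = 1 OR y = 5):
  • If x = 1: with x = 1, every remaining term of the linear equation is divisible by 2, so the left side is ≡ 0 (mod 2); but the right side -11 ≡ 1 (mod 2). No integers can satisfy it.
  • If y = 5: this contradicts y² < 16, which requires |y| ≤ 3.
Both branches are infeasible, so the system has no integer solution.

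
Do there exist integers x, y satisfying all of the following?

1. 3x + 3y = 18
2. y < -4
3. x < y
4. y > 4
No

A contradictory subset is {y < -4, y > 4}. No integer assignment can satisfy these jointly:

  - y < -4: bounds one variable relative to a constant
  - y > 4: bounds one variable relative to a constant

Direct contradiction: the bounds on y require y ≥ 5 and y ≤ -5 simultaneously, which is empty.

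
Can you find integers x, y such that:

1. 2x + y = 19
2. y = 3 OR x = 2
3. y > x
Yes

Take x = 2, y = 15. Substituting into each constraint:
  (1) 2(2) + 15 = 19 ✓
  (2) x = 2, target 2 ✓ (second branch holds)
  (3) 15 > 2 ✓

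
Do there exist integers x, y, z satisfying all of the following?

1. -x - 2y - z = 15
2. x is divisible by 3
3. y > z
Yes

Take x = -12, y = 0, z = -3. Substituting into each constraint:
  (1) 12 - 2(0) + 3 = 15 ✓
  (2) -12 = 3 × -4, remainder 0 ✓
  (3) 0 > -3 ✓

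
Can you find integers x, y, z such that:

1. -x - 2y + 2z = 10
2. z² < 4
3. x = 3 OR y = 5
Yes

Take x = -18, y = 5, z = 1. Substituting into each constraint:
  (1) 18 - 2(5) + 2(1) = 10 ✓
  (2) z² = (1)² = 1, and 1 < 4 ✓
  (3) y = 5, target 5 ✓ (second branch holds)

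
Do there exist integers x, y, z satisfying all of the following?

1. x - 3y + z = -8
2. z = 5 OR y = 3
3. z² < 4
Yes

Take x = 1, y = 3, z = 0. Substituting into each constraint:
  (1) 1 - 3(3) + 0 = -8 ✓
  (2) y = 3, target 3 ✓ (second branch holds)
  (3) z² = (0)² = 0, and 0 < 4 ✓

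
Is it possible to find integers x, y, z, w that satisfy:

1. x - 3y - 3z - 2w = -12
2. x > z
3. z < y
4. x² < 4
Yes

Take x = 1, y = 1, z = 0, w = 5. Substituting into each constraint:
  (1) 1 - 3(1) - 3(0) - 2(5) = -12 ✓
  (2) 1 > 0 ✓
  (3) 0 < 1 ✓
  (4) x² = (1)² = 1, and 1 < 4 ✓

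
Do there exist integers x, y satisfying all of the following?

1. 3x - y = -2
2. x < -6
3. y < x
Yes

Take x = -7, y = -19. Substituting into each constraint:
  (1) 3(-7) + 19 = -2 ✓
  (2) -7 < -6 ✓
  (3) -19 < -7 ✓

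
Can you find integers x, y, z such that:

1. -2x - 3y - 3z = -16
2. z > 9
Yes

Take x = -7, y = 0, z = 10. Substituting into each constraint:
  (1) -2(-7) - 3(0) - 3(10) = -16 ✓
  (2) 10 > 9 ✓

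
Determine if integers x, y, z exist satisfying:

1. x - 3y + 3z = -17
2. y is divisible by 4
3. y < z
Yes

Take x = -20, y = 0, z = 1. Substituting into each constraint:
  (1) (-20) - 3(0) + 3(1) = -17 ✓
  (2) 0 = 4 × 0, remainder 0 ✓
  (3) 0 < 1 ✓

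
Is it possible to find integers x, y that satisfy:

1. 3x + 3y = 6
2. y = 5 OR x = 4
Yes

Take x = -3, y = 5. Substituting into each constraint:
  (1) 3(-3) + 3(5) = 6 ✓
  (2) y = 5, target 5 ✓ (first branch holds)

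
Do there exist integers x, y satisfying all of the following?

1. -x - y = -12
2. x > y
Yes

Take x = 7, y = 5. Substituting into each constraint:
  (1) (-7) + (-5) = -12 ✓
  (2) 7 > 5 ✓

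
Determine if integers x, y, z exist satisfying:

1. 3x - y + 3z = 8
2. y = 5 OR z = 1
Yes

Take x = 4, y = 7, z = 1. Substituting into each constraint:
  (1) 3(4) + (-7) + 3(1) = 8 ✓
  (2) z = 1, target 1 ✓ (second branch holds)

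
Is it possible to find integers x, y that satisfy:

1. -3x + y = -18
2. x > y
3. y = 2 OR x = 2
Yes

Take x = 2, y = -12. Substituting into each constraint:
  (1) -3(2) + (-12) = -18 ✓
  (2) 2 > -12 ✓
  (3) x = 2, target 2 ✓ (second branch holds)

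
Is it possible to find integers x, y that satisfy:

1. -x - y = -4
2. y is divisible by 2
Yes

Take x = 4, y = 0. Substituting into each constraint:
  (1) (-4) + 0 = -4 ✓
  (2) 0 = 2 × 0, remainder 0 ✓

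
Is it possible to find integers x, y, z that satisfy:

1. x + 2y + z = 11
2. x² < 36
Yes

Take x = 0, y = 0, z = 11. Substituting into each constraint:
  (1) 0 + 2(0) + 11 = 11 ✓
  (2) x² = (0)² = 0, and 0 < 36 ✓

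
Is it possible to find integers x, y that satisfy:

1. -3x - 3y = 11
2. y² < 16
No

Even the single constraint (-3x - 3y = 11) is infeasible over the integers.

  - -3x - 3y = 11: every term on the left is divisible by 3, so the LHS ≡ 0 (mod 3), but the RHS 11 is not — no integer solution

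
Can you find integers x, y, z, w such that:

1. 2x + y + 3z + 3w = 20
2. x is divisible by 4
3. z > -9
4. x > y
Yes

Take x = 0, y = -1, z = 0, w = 7. Substituting into each constraint:
  (1) 2(0) + (-1) + 3(0) + 3(7) = 20 ✓
  (2) 0 = 4 × 0, remainder 0 ✓
  (3) 0 > -9 ✓
  (4) 0 > -1 ✓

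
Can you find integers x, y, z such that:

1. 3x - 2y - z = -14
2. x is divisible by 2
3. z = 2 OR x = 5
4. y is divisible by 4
Yes

Take x = 12, y = 24, z = 2. Substituting into each constraint:
  (1) 3(12) - 2(24) + (-2) = -14 ✓
  (2) 12 = 2 × 6, remainder 0 ✓
  (3) z = 2, target 2 ✓ (first branch holds)
  (4) 24 = 4 × 6, remainder 0 ✓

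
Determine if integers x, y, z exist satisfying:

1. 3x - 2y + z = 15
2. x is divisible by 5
Yes

Take x = 0, y = -7, z = 1. Substituting into each constraint:
  (1) 3(0) - 2(-7) + 1 = 15 ✓
  (2) 0 = 5 × 0, remainder 0 ✓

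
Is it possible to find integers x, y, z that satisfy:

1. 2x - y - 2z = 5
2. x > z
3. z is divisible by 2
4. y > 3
Yes

Take x = 5, y = 5, z = 0. Substituting into each constraint:
  (1) 2(5) + (-5) - 2(0) = 5 ✓
  (2) 5 > 0 ✓
  (3) 0 = 2 × 0, remainder 0 ✓
  (4) 5 > 3 ✓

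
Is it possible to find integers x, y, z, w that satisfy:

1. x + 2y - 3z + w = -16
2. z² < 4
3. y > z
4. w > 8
Yes

Take x = -28, y = 0, z = -1, w = 9. Substituting into each constraint:
  (1) (-28) + 2(0) - 3(-1) + 9 = -16 ✓
  (2) z² = (-1)² = 1, and 1 < 4 ✓
  (3) 0 > -1 ✓
  (4) 9 > 8 ✓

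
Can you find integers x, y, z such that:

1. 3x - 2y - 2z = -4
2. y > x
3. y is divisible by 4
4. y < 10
Yes

Take x = -2, y = 0, z = -1. Substituting into each constraint:
  (1) 3(-2) - 2(0) - 2(-1) = -4 ✓
  (2) 0 > -2 ✓
  (3) 0 = 4 × 0, remainder 0 ✓
  (4) 0 < 10 ✓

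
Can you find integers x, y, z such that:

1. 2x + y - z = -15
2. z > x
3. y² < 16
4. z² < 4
Yes

Take x = -8, y = 1, z = 0. Substituting into each constraint:
  (1) 2(-8) + 1 + 0 = -15 ✓
  (2) 0 > -8 ✓
  (3) y² = (1)² = 1, and 1 < 16 ✓
  (4) z² = (0)² = 0, and 0 < 4 ✓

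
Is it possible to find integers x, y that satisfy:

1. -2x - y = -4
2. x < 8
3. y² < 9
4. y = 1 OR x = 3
Yes

Take x = 3, y = -2. Substituting into each constraint:
  (1) -2(3) + 2 = -4 ✓
  (2) 3 < 8 ✓
  (3) y² = (-2)² = 4, and 4 < 9 ✓
  (4) x = 3, target 3 ✓ (second branch holds)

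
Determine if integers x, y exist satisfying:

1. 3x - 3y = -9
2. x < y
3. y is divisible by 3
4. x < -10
Yes

Take x = -12, y = -9. Substituting into each constraint:
  (1) 3(-12) - 3(-9) = -9 ✓
  (2) -12 < -9 ✓
  (3) -9 = 3 × -3, remainder 0 ✓
  (4) -12 < -10 ✓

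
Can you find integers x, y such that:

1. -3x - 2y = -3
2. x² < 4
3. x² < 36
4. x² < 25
Yes

Take x = 1, y = 0. Substituting into each constraint:
  (1) -3(1) - 2(0) = -3 ✓
  (2) x² = (1)² = 1, and 1 < 4 ✓
  (3) x² = (1)² = 1, and 1 < 36 ✓
  (4) x² = (1)² = 1, and 1 < 25 ✓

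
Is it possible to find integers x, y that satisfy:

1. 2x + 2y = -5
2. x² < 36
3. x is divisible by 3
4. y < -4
No

Even the single constraint (2x + 2y = -5) is infeasible over the integers.

  - 2x + 2y = -5: every term on the left is divisible by 2, so the LHS ≡ 0 (mod 2), but the RHS -5 is not — no integer solution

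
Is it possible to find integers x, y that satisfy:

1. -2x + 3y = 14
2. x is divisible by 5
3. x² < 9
No

The full constraint system is jointly infeasible over the integers. Each constraint and what it forces:

  - -2x + 3y = 14: is a linear equation tying the variables together
  - x is divisible by 5: restricts x to multiples of 5
  - x² < 9: restricts x to |x| ≤ 2

The bounds confine x to {0} with 5 | x. For each value, substitute into the equation:
  • x = 0: the equation gives 3y = 14, so y would not be an integer.
Every case fails, so no integer solution exists.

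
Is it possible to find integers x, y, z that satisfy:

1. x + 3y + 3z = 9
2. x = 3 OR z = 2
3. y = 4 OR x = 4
Yes

Take x = -9, y = 4, z = 2. Substituting into each constraint:
  (1) (-9) + 3(4) + 3(2) = 9 ✓
  (2) z = 2, target 2 ✓ (second branch holds)
  (3) y = 4, target 4 ✓ (first branch holds)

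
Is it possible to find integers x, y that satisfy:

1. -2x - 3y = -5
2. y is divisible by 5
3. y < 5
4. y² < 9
No

A contradictory subset is {-2x - 3y = -5, y is divisible by 5, y² < 9}. No integer assignment can satisfy these jointly:

  - -2x - 3y = -5: is a linear equation tying the variables together
  - y is divisible by 5: restricts y to multiples of 5
  - y² < 9: restricts y to |y| ≤ 2

The bounds confine y to {0} with 5 | y. For each value, substitute into the equation:
  • y = 0: the equation gives -2x = -5, so x would not be an integer.
Every case fails, so no integer solution exists.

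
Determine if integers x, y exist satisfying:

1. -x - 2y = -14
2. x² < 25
Yes

Take x = 0, y = 7. Substituting into each constraint:
  (1) 0 - 2(7) = -14 ✓
  (2) x² = (0)² = 0, and 0 < 25 ✓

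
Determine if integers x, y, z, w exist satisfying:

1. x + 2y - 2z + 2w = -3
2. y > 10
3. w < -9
Yes

Take x = -5, y = 11, z = 0, w = -10. Substituting into each constraint:
  (1) (-5) + 2(11) - 2(0) + 2(-10) = -3 ✓
  (2) 11 > 10 ✓
  (3) -10 < -9 ✓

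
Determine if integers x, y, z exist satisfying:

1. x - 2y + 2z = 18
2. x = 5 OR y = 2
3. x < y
Yes

Take x = 0, y = 2, z = 11. Substituting into each constraint:
  (1) 0 - 2(2) + 2(11) = 18 ✓
  (2) y = 2, target 2 ✓ (second branch holds)
  (3) 0 < 2 ✓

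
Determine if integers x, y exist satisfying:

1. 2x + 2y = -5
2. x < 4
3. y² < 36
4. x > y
No

Even the single constraint (2x + 2y = -5) is infeasible over the integers.

  - 2x + 2y = -5: every term on the left is divisible by 2, so the LHS ≡ 0 (mod 2), but the RHS -5 is not — no integer solution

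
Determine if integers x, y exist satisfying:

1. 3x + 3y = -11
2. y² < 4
No

Even the single constraint (3x + 3y = -11) is infeasible over the integers.

  - 3x + 3y = -11: every term on the left is divisible by 3, so the LHS ≡ 0 (mod 3), but the RHS -11 is not — no integer solution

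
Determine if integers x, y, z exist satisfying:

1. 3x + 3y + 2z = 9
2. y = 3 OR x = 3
Yes

Take x = 0, y = 3, z = 0. Substituting into each constraint:
  (1) 3(0) + 3(3) + 2(0) = 9 ✓
  (2) y = 3, target 3 ✓ (first branch holds)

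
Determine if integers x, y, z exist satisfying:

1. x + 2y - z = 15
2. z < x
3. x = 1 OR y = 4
Yes

Take x = 1, y = 7, z = 0. Substituting into each constraint:
  (1) 1 + 2(7) + 0 = 15 ✓
  (2) 0 < 1 ✓
  (3) x = 1, target 1 ✓ (first branch holds)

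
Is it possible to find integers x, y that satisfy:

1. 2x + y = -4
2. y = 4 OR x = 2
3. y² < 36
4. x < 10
Yes

Take x = -4, y = 4. Substituting into each constraint:
  (1) 2(-4) + 4 = -4 ✓
  (2) y = 4, target 4 ✓ (first branch holds)
  (3) y² = (4)² = 16, and 16 < 36 ✓
  (4) -4 < 10 ✓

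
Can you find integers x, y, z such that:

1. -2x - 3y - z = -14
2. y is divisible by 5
Yes

Take x = 7, y = 0, z = 0. Substituting into each constraint:
  (1) -2(7) - 3(0) + 0 = -14 ✓
  (2) 0 = 5 × 0, remainder 0 ✓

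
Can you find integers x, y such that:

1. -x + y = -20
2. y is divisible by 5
Yes

Take x = 20, y = 0. Substituting into each constraint:
  (1) (-20) + 0 = -20 ✓
  (2) 0 = 5 × 0, remainder 0 ✓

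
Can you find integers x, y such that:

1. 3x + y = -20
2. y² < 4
Yes

Take x = -7, y = 1. Substituting into each constraint:
  (1) 3(-7) + 1 = -20 ✓
  (2) y² = (1)² = 1, and 1 < 4 ✓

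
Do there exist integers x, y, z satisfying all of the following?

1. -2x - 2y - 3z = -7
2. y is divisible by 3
Yes

Take x = 2, y = 0, z = 1. Substituting into each constraint:
  (1) -2(2) - 2(0) - 3(1) = -7 ✓
  (2) 0 = 3 × 0, remainder 0 ✓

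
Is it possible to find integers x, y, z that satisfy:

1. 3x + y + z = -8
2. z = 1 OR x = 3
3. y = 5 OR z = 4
Yes

Take x = 3, y = -21, z = 4. Substituting into each constraint:
  (1) 3(3) + (-21) + 4 = -8 ✓
  (2) x = 3, target 3 ✓ (second branch holds)
  (3) z = 4, target 4 ✓ (second branch holds)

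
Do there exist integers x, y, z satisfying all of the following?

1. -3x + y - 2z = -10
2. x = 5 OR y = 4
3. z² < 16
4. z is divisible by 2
Yes

Take x = 6, y = 4, z = -2. Substituting into each constraint:
  (1) -3(6) + 4 - 2(-2) = -10 ✓
  (2) y = 4, target 4 ✓ (second branch holds)
  (3) z² = (-2)² = 4, and 4 < 16 ✓
  (4) -2 = 2 × -1, remainder 0 ✓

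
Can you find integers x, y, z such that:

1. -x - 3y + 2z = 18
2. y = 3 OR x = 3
Yes

Take x = 3, y = 1, z = 12. Substituting into each constraint:
  (1) (-3) - 3(1) + 2(12) = 18 ✓
  (2) x = 3, target 3 ✓ (second branch holds)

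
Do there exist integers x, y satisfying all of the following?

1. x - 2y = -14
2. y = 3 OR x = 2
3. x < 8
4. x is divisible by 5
No

A contradictory subset is {x - 2y = -14, y = 3 OR x = 2, x is divisible by 5}. No integer assignment can satisfy these jointly:

  - x - 2y = -14: is a linear equation tying the variables together
  - y = 3 OR x = 2: forces a choice: either y = 3 or x = 2
  - x is divisible by 5: restricts x to multiples of 5

Split on the disjunction (y = 3 OR x = 2):
  • If y = 3: with y = 3, writing x = 5x', every remaining term of the linear equation is divisible by 5, so the left side is ≡ 0 (mod 5); but the right side -8 ≡ 2 (mod 5). No integers can satisfy it.
  • If x = 2: this contradicts the divisibility constraint — 2 is not a multiple of 5.
Both branches are infeasible, so the system has no integer solution.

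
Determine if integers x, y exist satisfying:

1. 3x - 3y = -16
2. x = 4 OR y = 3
No

Even the single constraint (3x - 3y = -16) is infeasible over the integers.

  - 3x - 3y = -16: every term on the left is divisible by 3, so the LHS ≡ 0 (mod 3), but the RHS -16 is not — no integer solution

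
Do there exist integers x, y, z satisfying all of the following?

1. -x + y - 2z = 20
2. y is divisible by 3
Yes

Take x = 0, y = 0, z = -10. Substituting into each constraint:
  (1) 0 + 0 - 2(-10) = 20 ✓
  (2) 0 = 3 × 0, remainder 0 ✓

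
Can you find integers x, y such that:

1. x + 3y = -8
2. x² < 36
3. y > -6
Yes

Take x = -2, y = -2. Substituting into each constraint:
  (1) (-2) + 3(-2) = -8 ✓
  (2) x² = (-2)² = 4, and 4 < 36 ✓
  (3) -2 > -6 ✓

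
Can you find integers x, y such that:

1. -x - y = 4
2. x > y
Yes

Take x = -1, y = -3. Substituting into each constraint:
  (1) 1 + 3 = 4 ✓
  (2) -1 > -3 ✓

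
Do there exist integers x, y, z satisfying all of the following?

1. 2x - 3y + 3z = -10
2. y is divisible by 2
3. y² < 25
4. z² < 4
Yes

Take x = -5, y = 0, z = 0. Substituting into each constraint:
  (1) 2(-5) - 3(0) + 3(0) = -10 ✓
  (2) 0 = 2 × 0, remainder 0 ✓
  (3) y² = (0)² = 0, and 0 < 25 ✓
  (4) z² = (0)² = 0, and 0 < 4 ✓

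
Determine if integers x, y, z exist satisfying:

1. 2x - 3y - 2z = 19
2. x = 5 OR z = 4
Yes

Take x = 15, y = 1, z = 4. Substituting into each constraint:
  (1) 2(15) - 3(1) - 2(4) = 19 ✓
  (2) z = 4, target 4 ✓ (second branch holds)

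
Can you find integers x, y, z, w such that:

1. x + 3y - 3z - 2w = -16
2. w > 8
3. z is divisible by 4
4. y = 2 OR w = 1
Yes

Take x = -4, y = 2, z = 0, w = 9. Substituting into each constraint:
  (1) (-4) + 3(2) - 3(0) - 2(9) = -16 ✓
  (2) 9 > 8 ✓
  (3) 0 = 4 × 0, remainder 0 ✓
  (4) y = 2, target 2 ✓ (first branch holds)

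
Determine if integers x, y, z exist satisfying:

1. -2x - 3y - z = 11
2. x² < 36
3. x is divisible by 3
Yes

Take x = 0, y = -4, z = 1. Substituting into each constraint:
  (1) -2(0) - 3(-4) + (-1) = 11 ✓
  (2) x² = (0)² = 0, and 0 < 36 ✓
  (3) 0 = 3 × 0, remainder 0 ✓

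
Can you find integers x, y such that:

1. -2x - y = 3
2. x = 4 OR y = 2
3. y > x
No

The full constraint system is jointly infeasible over the integers. Each constraint and what it forces:

  - -2x - y = 3: is a linear equation tying the variables together
  - x = 4 OR y = 2: forces a choice: either x = 4 or y = 2
  - y > x: bounds one variable relative to another variable

Split on the disjunction (x = 4 OR y = 2):
  • If x = 4: the equation forces y = -11, giving (x, y) = (4, -11), which violates y > x.
  • If y = 2: with y = 2, every remaining term of the linear equation is divisible by 2, so the left side is ≡ 0 (mod 2); but the right side 5 ≡ 1 (mod 2). No integers can satisfy it.
Both branches are infeasible, so the system has no integer solution.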